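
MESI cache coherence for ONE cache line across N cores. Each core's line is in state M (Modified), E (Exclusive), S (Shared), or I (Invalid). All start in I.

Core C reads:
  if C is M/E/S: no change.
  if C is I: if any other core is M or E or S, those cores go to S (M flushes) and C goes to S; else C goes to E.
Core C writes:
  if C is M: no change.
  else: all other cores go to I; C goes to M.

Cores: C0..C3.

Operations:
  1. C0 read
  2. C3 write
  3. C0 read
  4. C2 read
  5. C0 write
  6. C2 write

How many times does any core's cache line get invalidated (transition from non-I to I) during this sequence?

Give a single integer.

Op 1: C0 read [C0 read from I: no other sharers -> C0=E (exclusive)] -> [E,I,I,I] (invalidations this op: 0; running total: 0)
Op 2: C3 write [C3 write: invalidate ['C0=E'] -> C3=M] -> [I,I,I,M] (invalidations this op: 1; running total: 1)
Op 3: C0 read [C0 read from I: others=['C3=M'] -> C0=S, others downsized to S] -> [S,I,I,S] (invalidations this op: 0; running total: 1)
Op 4: C2 read [C2 read from I: others=['C0=S', 'C3=S'] -> C2=S, others downsized to S] -> [S,I,S,S] (invalidations this op: 0; running total: 1)
Op 5: C0 write [C0 write: invalidate ['C2=S', 'C3=S'] -> C0=M] -> [M,I,I,I] (invalidations this op: 2; running total: 3)
Op 6: C2 write [C2 write: invalidate ['C0=M'] -> C2=M] -> [I,I,M,I] (invalidations this op: 1; running total: 4)

Answer: 4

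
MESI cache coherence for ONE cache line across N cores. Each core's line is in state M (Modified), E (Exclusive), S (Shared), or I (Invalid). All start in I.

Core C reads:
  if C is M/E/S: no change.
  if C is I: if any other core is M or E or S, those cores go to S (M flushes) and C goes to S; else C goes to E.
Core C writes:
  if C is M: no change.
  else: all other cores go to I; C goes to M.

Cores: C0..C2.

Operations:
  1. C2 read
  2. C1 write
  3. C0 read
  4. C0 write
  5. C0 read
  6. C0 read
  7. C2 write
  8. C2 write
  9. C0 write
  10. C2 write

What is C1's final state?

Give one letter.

Answer: I

Derivation:
Op 1: C2 read [C2 read from I: no other sharers -> C2=E (exclusive)] -> [I,I,E]
Op 2: C1 write [C1 write: invalidate ['C2=E'] -> C1=M] -> [I,M,I]
Op 3: C0 read [C0 read from I: others=['C1=M'] -> C0=S, others downsized to S] -> [S,S,I]
Op 4: C0 write [C0 write: invalidate ['C1=S'] -> C0=M] -> [M,I,I]
Op 5: C0 read [C0 read: already in M, no change] -> [M,I,I]
Op 6: C0 read [C0 read: already in M, no change] -> [M,I,I]
Op 7: C2 write [C2 write: invalidate ['C0=M'] -> C2=M] -> [I,I,M]
Op 8: C2 write [C2 write: already M (modified), no change] -> [I,I,M]
Op 9: C0 write [C0 write: invalidate ['C2=M'] -> C0=M] -> [M,I,I]
Op 10: C2 write [C2 write: invalidate ['C0=M'] -> C2=M] -> [I,I,M]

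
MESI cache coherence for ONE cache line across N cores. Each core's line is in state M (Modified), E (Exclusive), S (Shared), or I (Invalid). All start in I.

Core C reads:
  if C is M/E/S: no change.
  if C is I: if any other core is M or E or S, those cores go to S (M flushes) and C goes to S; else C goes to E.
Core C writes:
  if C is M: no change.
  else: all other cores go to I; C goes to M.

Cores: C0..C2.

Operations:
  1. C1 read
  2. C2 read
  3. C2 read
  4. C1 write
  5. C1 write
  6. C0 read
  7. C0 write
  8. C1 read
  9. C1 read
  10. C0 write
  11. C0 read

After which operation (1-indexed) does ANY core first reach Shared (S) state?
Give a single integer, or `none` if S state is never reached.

Op 1: C1 read [C1 read from I: no other sharers -> C1=E (exclusive)] -> [I,E,I]
Op 2: C2 read [C2 read from I: others=['C1=E'] -> C2=S, others downsized to S] -> [I,S,S]
  -> First S state at op 2; remaining ops need not be traced.

Answer: 2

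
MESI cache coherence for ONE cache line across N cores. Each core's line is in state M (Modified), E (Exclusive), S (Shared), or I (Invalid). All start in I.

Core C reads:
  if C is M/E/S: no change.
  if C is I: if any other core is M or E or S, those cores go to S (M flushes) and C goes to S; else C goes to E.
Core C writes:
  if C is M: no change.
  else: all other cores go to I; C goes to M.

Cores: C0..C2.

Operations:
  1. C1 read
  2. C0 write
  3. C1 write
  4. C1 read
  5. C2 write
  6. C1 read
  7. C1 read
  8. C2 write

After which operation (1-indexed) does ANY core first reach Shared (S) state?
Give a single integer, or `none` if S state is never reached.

Answer: 6

Derivation:
Op 1: C1 read [C1 read from I: no other sharers -> C1=E (exclusive)] -> [I,E,I]
Op 2: C0 write [C0 write: invalidate ['C1=E'] -> C0=M] -> [M,I,I]
Op 3: C1 write [C1 write: invalidate ['C0=M'] -> C1=M] -> [I,M,I]
Op 4: C1 read [C1 read: already in M, no change] -> [I,M,I]
Op 5: C2 write [C2 write: invalidate ['C1=M'] -> C2=M] -> [I,I,M]
Op 6: C1 read [C1 read from I: others=['C2=M'] -> C1=S, others downsized to S] -> [I,S,S]
  -> First S state at op 6; remaining ops need not be traced.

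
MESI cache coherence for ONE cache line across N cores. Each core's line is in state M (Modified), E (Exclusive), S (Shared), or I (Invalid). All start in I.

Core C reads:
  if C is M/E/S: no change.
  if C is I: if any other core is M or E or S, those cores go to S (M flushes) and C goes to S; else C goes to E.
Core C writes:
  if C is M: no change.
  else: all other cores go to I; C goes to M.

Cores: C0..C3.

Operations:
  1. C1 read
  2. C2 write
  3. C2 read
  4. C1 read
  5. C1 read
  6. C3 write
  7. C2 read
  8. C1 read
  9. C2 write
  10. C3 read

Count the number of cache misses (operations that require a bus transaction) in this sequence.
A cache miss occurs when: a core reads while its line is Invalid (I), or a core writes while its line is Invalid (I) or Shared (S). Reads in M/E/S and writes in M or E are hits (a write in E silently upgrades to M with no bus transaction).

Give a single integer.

Answer: 8

Derivation:
Op 1: C1 read [C1 read from I: no other sharers -> C1=E (exclusive)] -> [I,E,I,I] [MISS #1: read from I]
Op 2: C2 write [C2 write: invalidate ['C1=E'] -> C2=M] -> [I,I,M,I] [MISS #2: write from I]
Op 3: C2 read [C2 read: already in M, no change] -> [I,I,M,I] [hit: read from M]
Op 4: C1 read [C1 read from I: others=['C2=M'] -> C1=S, others downsized to S] -> [I,S,S,I] [MISS #3: read from I]
Op 5: C1 read [C1 read: already in S, no change] -> [I,S,S,I] [hit: read from S]
Op 6: C3 write [C3 write: invalidate ['C1=S', 'C2=S'] -> C3=M] -> [I,I,I,M] [MISS #4: write from I]
Op 7: C2 read [C2 read from I: others=['C3=M'] -> C2=S, others downsized to S] -> [I,I,S,S] [MISS #5: read from I]
Op 8: C1 read [C1 read from I: others=['C2=S', 'C3=S'] -> C1=S, others downsized to S] -> [I,S,S,S] [MISS #6: read from I]
Op 9: C2 write [C2 write: invalidate ['C1=S', 'C3=S'] -> C2=M] -> [I,I,M,I] [MISS #7: write from S]
Op 10: C3 read [C3 read from I: others=['C2=M'] -> C3=S, others downsized to S] -> [I,I,S,S] [MISS #8: read from I]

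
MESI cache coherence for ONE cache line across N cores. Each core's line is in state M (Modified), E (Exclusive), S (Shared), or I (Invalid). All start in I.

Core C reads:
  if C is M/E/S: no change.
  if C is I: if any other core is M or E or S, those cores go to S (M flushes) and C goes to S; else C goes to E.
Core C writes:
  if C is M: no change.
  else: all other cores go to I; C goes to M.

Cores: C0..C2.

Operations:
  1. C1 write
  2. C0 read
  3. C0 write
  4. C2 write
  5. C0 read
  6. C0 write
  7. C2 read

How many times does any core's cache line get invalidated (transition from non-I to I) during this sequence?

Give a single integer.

Op 1: C1 write [C1 write: invalidate none -> C1=M] -> [I,M,I] (invalidations this op: 0; running total: 0)
Op 2: C0 read [C0 read from I: others=['C1=M'] -> C0=S, others downsized to S] -> [S,S,I] (invalidations this op: 0; running total: 0)
Op 3: C0 write [C0 write: invalidate ['C1=S'] -> C0=M] -> [M,I,I] (invalidations this op: 1; running total: 1)
Op 4: C2 write [C2 write: invalidate ['C0=M'] -> C2=M] -> [I,I,M] (invalidations this op: 1; running total: 2)
Op 5: C0 read [C0 read from I: others=['C2=M'] -> C0=S, others downsized to S] -> [S,I,S] (invalidations this op: 0; running total: 2)
Op 6: C0 write [C0 write: invalidate ['C2=S'] -> C0=M] -> [M,I,I] (invalidations this op: 1; running total: 3)
Op 7: C2 read [C2 read from I: others=['C0=M'] -> C2=S, others downsized to S] -> [S,I,S] (invalidations this op: 0; running total: 3)

Answer: 3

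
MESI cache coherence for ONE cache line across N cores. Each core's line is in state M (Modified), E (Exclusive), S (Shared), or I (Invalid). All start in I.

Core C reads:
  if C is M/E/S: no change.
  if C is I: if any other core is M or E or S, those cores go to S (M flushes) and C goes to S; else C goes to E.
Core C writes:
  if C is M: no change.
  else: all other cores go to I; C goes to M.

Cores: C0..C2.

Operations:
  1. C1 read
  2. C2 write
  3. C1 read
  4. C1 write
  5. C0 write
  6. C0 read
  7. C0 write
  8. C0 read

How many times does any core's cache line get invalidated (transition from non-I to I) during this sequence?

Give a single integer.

Answer: 3

Derivation:
Op 1: C1 read [C1 read from I: no other sharers -> C1=E (exclusive)] -> [I,E,I] (invalidations this op: 0; running total: 0)
Op 2: C2 write [C2 write: invalidate ['C1=E'] -> C2=M] -> [I,I,M] (invalidations this op: 1; running total: 1)
Op 3: C1 read [C1 read from I: others=['C2=M'] -> C1=S, others downsized to S] -> [I,S,S] (invalidations this op: 0; running total: 1)
Op 4: C1 write [C1 write: invalidate ['C2=S'] -> C1=M] -> [I,M,I] (invalidations this op: 1; running total: 2)
Op 5: C0 write [C0 write: invalidate ['C1=M'] -> C0=M] -> [M,I,I] (invalidations this op: 1; running total: 3)
Op 6: C0 read [C0 read: already in M, no change] -> [M,I,I] (invalidations this op: 0; running total: 3)
Op 7: C0 write [C0 write: already M (modified), no change] -> [M,I,I] (invalidations this op: 0; running total: 3)
Op 8: C0 read [C0 read: already in M, no change] -> [M,I,I] (invalidations this op: 0; running total: 3)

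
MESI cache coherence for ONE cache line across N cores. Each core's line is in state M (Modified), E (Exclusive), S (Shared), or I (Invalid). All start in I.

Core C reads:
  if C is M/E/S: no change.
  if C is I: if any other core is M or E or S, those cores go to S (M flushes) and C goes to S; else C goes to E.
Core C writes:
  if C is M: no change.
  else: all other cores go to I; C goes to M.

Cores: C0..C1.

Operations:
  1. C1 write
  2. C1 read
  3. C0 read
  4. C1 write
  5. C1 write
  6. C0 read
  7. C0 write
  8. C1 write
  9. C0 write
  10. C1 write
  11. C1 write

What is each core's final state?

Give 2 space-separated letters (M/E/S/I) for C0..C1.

Op 1: C1 write [C1 write: invalidate none -> C1=M] -> [I,M]
Op 2: C1 read [C1 read: already in M, no change] -> [I,M]
Op 3: C0 read [C0 read from I: others=['C1=M'] -> C0=S, others downsized to S] -> [S,S]
Op 4: C1 write [C1 write: invalidate ['C0=S'] -> C1=M] -> [I,M]
Op 5: C1 write [C1 write: already M (modified), no change] -> [I,M]
Op 6: C0 read [C0 read from I: others=['C1=M'] -> C0=S, others downsized to S] -> [S,S]
Op 7: C0 write [C0 write: invalidate ['C1=S'] -> C0=M] -> [M,I]
Op 8: C1 write [C1 write: invalidate ['C0=M'] -> C1=M] -> [I,M]
Op 9: C0 write [C0 write: invalidate ['C1=M'] -> C0=M] -> [M,I]
Op 10: C1 write [C1 write: invalidate ['C0=M'] -> C1=M] -> [I,M]
Op 11: C1 write [C1 write: already M (modified), no change] -> [I,M]

Answer: I M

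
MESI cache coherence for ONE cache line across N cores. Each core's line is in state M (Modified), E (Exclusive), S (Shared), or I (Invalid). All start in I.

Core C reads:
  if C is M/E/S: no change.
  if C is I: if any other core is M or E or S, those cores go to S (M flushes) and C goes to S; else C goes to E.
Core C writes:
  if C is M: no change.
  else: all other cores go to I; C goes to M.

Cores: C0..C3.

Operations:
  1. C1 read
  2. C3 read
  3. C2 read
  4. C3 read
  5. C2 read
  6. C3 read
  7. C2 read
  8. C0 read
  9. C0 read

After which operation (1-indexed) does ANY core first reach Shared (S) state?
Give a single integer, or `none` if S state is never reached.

Op 1: C1 read [C1 read from I: no other sharers -> C1=E (exclusive)] -> [I,E,I,I]
Op 2: C3 read [C3 read from I: others=['C1=E'] -> C3=S, others downsized to S] -> [I,S,I,S]
  -> First S state at op 2; remaining ops need not be traced.

Answer: 2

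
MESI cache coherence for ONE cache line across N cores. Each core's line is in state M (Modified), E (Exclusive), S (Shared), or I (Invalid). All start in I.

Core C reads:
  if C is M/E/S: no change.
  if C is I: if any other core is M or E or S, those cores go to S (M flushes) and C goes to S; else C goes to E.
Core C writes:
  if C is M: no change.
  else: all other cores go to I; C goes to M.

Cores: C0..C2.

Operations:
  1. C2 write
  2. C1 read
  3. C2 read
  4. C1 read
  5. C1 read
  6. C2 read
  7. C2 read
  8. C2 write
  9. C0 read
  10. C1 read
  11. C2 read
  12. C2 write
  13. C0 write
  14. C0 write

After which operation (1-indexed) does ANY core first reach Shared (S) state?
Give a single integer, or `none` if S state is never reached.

Answer: 2

Derivation:
Op 1: C2 write [C2 write: invalidate none -> C2=M] -> [I,I,M]
Op 2: C1 read [C1 read from I: others=['C2=M'] -> C1=S, others downsized to S] -> [I,S,S]
  -> First S state at op 2; remaining ops need not be traced.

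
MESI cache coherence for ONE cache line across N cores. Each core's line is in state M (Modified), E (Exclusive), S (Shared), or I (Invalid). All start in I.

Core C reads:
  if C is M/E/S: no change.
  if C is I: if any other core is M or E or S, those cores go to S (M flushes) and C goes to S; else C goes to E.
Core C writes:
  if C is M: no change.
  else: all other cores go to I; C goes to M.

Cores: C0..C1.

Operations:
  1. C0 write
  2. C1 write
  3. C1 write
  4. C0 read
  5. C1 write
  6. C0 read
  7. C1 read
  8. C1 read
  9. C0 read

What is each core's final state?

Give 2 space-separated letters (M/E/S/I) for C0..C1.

Answer: S S

Derivation:
Op 1: C0 write [C0 write: invalidate none -> C0=M] -> [M,I]
Op 2: C1 write [C1 write: invalidate ['C0=M'] -> C1=M] -> [I,M]
Op 3: C1 write [C1 write: already M (modified), no change] -> [I,M]
Op 4: C0 read [C0 read from I: others=['C1=M'] -> C0=S, others downsized to S] -> [S,S]
Op 5: C1 write [C1 write: invalidate ['C0=S'] -> C1=M] -> [I,M]
Op 6: C0 read [C0 read from I: others=['C1=M'] -> C0=S, others downsized to S] -> [S,S]
Op 7: C1 read [C1 read: already in S, no change] -> [S,S]
Op 8: C1 read [C1 read: already in S, no change] -> [S,S]
Op 9: C0 read [C0 read: already in S, no change] -> [S,S]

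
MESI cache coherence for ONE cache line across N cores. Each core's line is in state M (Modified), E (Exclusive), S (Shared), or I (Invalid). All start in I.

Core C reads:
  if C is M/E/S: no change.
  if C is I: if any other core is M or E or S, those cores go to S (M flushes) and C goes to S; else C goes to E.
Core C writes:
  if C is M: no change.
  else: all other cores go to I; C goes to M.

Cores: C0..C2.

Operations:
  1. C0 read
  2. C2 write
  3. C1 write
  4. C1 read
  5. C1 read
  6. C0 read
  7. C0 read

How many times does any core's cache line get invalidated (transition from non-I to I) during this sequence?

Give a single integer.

Op 1: C0 read [C0 read from I: no other sharers -> C0=E (exclusive)] -> [E,I,I] (invalidations this op: 0; running total: 0)
Op 2: C2 write [C2 write: invalidate ['C0=E'] -> C2=M] -> [I,I,M] (invalidations this op: 1; running total: 1)
Op 3: C1 write [C1 write: invalidate ['C2=M'] -> C1=M] -> [I,M,I] (invalidations this op: 1; running total: 2)
Op 4: C1 read [C1 read: already in M, no change] -> [I,M,I] (invalidations this op: 0; running total: 2)
Op 5: C1 read [C1 read: already in M, no change] -> [I,M,I] (invalidations this op: 0; running total: 2)
Op 6: C0 read [C0 read from I: others=['C1=M'] -> C0=S, others downsized to S] -> [S,S,I] (invalidations this op: 0; running total: 2)
Op 7: C0 read [C0 read: already in S, no change] -> [S,S,I] (invalidations this op: 0; running total: 2)

Answer: 2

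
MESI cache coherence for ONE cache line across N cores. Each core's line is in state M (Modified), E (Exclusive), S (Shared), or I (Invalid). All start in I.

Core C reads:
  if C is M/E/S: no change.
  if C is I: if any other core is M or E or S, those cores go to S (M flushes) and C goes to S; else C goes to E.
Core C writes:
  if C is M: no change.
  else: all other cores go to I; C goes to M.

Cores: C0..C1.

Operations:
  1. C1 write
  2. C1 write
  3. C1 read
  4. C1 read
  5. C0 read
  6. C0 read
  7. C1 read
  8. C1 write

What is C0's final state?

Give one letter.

Op 1: C1 write [C1 write: invalidate none -> C1=M] -> [I,M]
Op 2: C1 write [C1 write: already M (modified), no change] -> [I,M]
Op 3: C1 read [C1 read: already in M, no change] -> [I,M]
Op 4: C1 read [C1 read: already in M, no change] -> [I,M]
Op 5: C0 read [C0 read from I: others=['C1=M'] -> C0=S, others downsized to S] -> [S,S]
Op 6: C0 read [C0 read: already in S, no change] -> [S,S]
Op 7: C1 read [C1 read: already in S, no change] -> [S,S]
Op 8: C1 write [C1 write: invalidate ['C0=S'] -> C1=M] -> [I,M]

Answer: I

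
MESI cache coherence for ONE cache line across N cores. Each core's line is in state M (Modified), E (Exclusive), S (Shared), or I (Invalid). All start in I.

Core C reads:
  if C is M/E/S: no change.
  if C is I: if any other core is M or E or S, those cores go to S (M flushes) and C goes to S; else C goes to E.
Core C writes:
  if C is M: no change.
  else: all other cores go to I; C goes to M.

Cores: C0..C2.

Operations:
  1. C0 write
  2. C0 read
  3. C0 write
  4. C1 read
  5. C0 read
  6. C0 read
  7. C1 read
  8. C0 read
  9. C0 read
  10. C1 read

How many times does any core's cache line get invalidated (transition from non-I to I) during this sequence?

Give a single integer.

Answer: 0

Derivation:
Op 1: C0 write [C0 write: invalidate none -> C0=M] -> [M,I,I] (invalidations this op: 0; running total: 0)
Op 2: C0 read [C0 read: already in M, no change] -> [M,I,I] (invalidations this op: 0; running total: 0)
Op 3: C0 write [C0 write: already M (modified), no change] -> [M,I,I] (invalidations this op: 0; running total: 0)
Op 4: C1 read [C1 read from I: others=['C0=M'] -> C1=S, others downsized to S] -> [S,S,I] (invalidations this op: 0; running total: 0)
Op 5: C0 read [C0 read: already in S, no change] -> [S,S,I] (invalidations this op: 0; running total: 0)
Op 6: C0 read [C0 read: already in S, no change] -> [S,S,I] (invalidations this op: 0; running total: 0)
Op 7: C1 read [C1 read: already in S, no change] -> [S,S,I] (invalidations this op: 0; running total: 0)
Op 8: C0 read [C0 read: already in S, no change] -> [S,S,I] (invalidations this op: 0; running total: 0)
Op 9: C0 read [C0 read: already in S, no change] -> [S,S,I] (invalidations this op: 0; running total: 0)
Op 10: C1 read [C1 read: already in S, no change] -> [S,S,I] (invalidations this op: 0; running total: 0)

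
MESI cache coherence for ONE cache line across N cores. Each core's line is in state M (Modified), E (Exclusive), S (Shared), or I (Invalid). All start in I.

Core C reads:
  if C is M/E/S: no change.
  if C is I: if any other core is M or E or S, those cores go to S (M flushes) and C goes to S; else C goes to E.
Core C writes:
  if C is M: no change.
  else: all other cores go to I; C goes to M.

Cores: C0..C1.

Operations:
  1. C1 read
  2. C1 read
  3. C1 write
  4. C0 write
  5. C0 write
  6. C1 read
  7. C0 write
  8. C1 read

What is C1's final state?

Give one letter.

Op 1: C1 read [C1 read from I: no other sharers -> C1=E (exclusive)] -> [I,E]
Op 2: C1 read [C1 read: already in E, no change] -> [I,E]
Op 3: C1 write [C1 write: invalidate none -> C1=M] -> [I,M]
Op 4: C0 write [C0 write: invalidate ['C1=M'] -> C0=M] -> [M,I]
Op 5: C0 write [C0 write: already M (modified), no change] -> [M,I]
Op 6: C1 read [C1 read from I: others=['C0=M'] -> C1=S, others downsized to S] -> [S,S]
Op 7: C0 write [C0 write: invalidate ['C1=S'] -> C0=M] -> [M,I]
Op 8: C1 read [C1 read from I: others=['C0=M'] -> C1=S, others downsized to S] -> [S,S]

Answer: S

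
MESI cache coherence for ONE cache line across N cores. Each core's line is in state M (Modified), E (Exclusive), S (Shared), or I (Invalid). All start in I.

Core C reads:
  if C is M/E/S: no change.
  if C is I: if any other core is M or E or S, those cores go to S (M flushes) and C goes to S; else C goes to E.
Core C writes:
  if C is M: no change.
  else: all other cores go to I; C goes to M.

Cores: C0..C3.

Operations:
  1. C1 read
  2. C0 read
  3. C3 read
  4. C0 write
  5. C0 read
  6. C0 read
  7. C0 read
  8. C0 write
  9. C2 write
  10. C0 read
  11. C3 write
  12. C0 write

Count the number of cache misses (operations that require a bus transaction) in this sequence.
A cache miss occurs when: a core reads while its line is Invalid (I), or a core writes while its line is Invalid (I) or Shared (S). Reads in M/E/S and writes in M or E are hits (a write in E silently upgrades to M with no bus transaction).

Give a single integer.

Op 1: C1 read [C1 read from I: no other sharers -> C1=E (exclusive)] -> [I,E,I,I] [MISS #1: read from I]
Op 2: C0 read [C0 read from I: others=['C1=E'] -> C0=S, others downsized to S] -> [S,S,I,I] [MISS #2: read from I]
Op 3: C3 read [C3 read from I: others=['C0=S', 'C1=S'] -> C3=S, others downsized to S] -> [S,S,I,S] [MISS #3: read from I]
Op 4: C0 write [C0 write: invalidate ['C1=S', 'C3=S'] -> C0=M] -> [M,I,I,I] [MISS #4: write from S]
Op 5: C0 read [C0 read: already in M, no change] -> [M,I,I,I] [hit: read from M]
Op 6: C0 read [C0 read: already in M, no change] -> [M,I,I,I] [hit: read from M]
Op 7: C0 read [C0 read: already in M, no change] -> [M,I,I,I] [hit: read from M]
Op 8: C0 write [C0 write: already M (modified), no change] -> [M,I,I,I] [hit: write from M]
Op 9: C2 write [C2 write: invalidate ['C0=M'] -> C2=M] -> [I,I,M,I] [MISS #5: write from I]
Op 10: C0 read [C0 read from I: others=['C2=M'] -> C0=S, others downsized to S] -> [S,I,S,I] [MISS #6: read from I]
Op 11: C3 write [C3 write: invalidate ['C0=S', 'C2=S'] -> C3=M] -> [I,I,I,M] [MISS #7: write from I]
Op 12: C0 write [C0 write: invalidate ['C3=M'] -> C0=M] -> [M,I,I,I] [MISS #8: write from I]

Answer: 8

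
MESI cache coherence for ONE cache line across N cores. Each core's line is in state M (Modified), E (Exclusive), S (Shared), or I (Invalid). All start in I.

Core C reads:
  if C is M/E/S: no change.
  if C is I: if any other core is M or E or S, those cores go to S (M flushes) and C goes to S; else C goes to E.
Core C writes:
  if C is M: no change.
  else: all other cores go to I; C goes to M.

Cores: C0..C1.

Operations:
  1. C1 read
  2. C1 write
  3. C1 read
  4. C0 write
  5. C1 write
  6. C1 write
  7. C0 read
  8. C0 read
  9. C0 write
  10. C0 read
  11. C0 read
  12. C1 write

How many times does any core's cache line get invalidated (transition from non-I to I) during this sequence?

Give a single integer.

Answer: 4

Derivation:
Op 1: C1 read [C1 read from I: no other sharers -> C1=E (exclusive)] -> [I,E] (invalidations this op: 0; running total: 0)
Op 2: C1 write [C1 write: invalidate none -> C1=M] -> [I,M] (invalidations this op: 0; running total: 0)
Op 3: C1 read [C1 read: already in M, no change] -> [I,M] (invalidations this op: 0; running total: 0)
Op 4: C0 write [C0 write: invalidate ['C1=M'] -> C0=M] -> [M,I] (invalidations this op: 1; running total: 1)
Op 5: C1 write [C1 write: invalidate ['C0=M'] -> C1=M] -> [I,M] (invalidations this op: 1; running total: 2)
Op 6: C1 write [C1 write: already M (modified), no change] -> [I,M] (invalidations this op: 0; running total: 2)
Op 7: C0 read [C0 read from I: others=['C1=M'] -> C0=S, others downsized to S] -> [S,S] (invalidations this op: 0; running total: 2)
Op 8: C0 read [C0 read: already in S, no change] -> [S,S] (invalidations this op: 0; running total: 2)
Op 9: C0 write [C0 write: invalidate ['C1=S'] -> C0=M] -> [M,I] (invalidations this op: 1; running total: 3)
Op 10: C0 read [C0 read: already in M, no change] -> [M,I] (invalidations this op: 0; running total: 3)
Op 11: C0 read [C0 read: already in M, no change] -> [M,I] (invalidations this op: 0; running total: 3)
Op 12: C1 write [C1 write: invalidate ['C0=M'] -> C1=M] -> [I,M] (invalidations this op: 1; running total: 4)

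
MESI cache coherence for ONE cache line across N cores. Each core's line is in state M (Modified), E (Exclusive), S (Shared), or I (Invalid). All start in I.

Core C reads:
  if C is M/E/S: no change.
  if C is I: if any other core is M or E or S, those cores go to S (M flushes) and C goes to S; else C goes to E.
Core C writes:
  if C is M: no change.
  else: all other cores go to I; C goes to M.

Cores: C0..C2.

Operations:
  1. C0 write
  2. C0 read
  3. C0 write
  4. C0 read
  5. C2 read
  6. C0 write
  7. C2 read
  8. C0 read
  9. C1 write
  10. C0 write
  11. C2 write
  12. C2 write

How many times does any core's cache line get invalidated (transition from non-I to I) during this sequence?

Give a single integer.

Op 1: C0 write [C0 write: invalidate none -> C0=M] -> [M,I,I] (invalidations this op: 0; running total: 0)
Op 2: C0 read [C0 read: already in M, no change] -> [M,I,I] (invalidations this op: 0; running total: 0)
Op 3: C0 write [C0 write: already M (modified), no change] -> [M,I,I] (invalidations this op: 0; running total: 0)
Op 4: C0 read [C0 read: already in M, no change] -> [M,I,I] (invalidations this op: 0; running total: 0)
Op 5: C2 read [C2 read from I: others=['C0=M'] -> C2=S, others downsized to S] -> [S,I,S] (invalidations this op: 0; running total: 0)
Op 6: C0 write [C0 write: invalidate ['C2=S'] -> C0=M] -> [M,I,I] (invalidations this op: 1; running total: 1)
Op 7: C2 read [C2 read from I: others=['C0=M'] -> C2=S, others downsized to S] -> [S,I,S] (invalidations this op: 0; running total: 1)
Op 8: C0 read [C0 read: already in S, no change] -> [S,I,S] (invalidations this op: 0; running total: 1)
Op 9: C1 write [C1 write: invalidate ['C0=S', 'C2=S'] -> C1=M] -> [I,M,I] (invalidations this op: 2; running total: 3)
Op 10: C0 write [C0 write: invalidate ['C1=M'] -> C0=M] -> [M,I,I] (invalidations this op: 1; running total: 4)
Op 11: C2 write [C2 write: invalidate ['C0=M'] -> C2=M] -> [I,I,M] (invalidations this op: 1; running total: 5)
Op 12: C2 write [C2 write: already M (modified), no change] -> [I,I,M] (invalidations this op: 0; running total: 5)

Answer: 5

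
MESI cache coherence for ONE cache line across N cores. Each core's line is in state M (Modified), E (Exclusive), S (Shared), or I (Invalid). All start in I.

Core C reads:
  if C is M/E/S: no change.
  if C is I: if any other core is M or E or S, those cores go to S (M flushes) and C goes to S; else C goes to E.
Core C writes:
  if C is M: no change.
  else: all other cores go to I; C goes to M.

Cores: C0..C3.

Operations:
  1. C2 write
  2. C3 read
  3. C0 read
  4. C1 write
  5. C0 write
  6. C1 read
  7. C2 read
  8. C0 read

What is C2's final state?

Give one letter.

Answer: S

Derivation:
Op 1: C2 write [C2 write: invalidate none -> C2=M] -> [I,I,M,I]
Op 2: C3 read [C3 read from I: others=['C2=M'] -> C3=S, others downsized to S] -> [I,I,S,S]
Op 3: C0 read [C0 read from I: others=['C2=S', 'C3=S'] -> C0=S, others downsized to S] -> [S,I,S,S]
Op 4: C1 write [C1 write: invalidate ['C0=S', 'C2=S', 'C3=S'] -> C1=M] -> [I,M,I,I]
Op 5: C0 write [C0 write: invalidate ['C1=M'] -> C0=M] -> [M,I,I,I]
Op 6: C1 read [C1 read from I: others=['C0=M'] -> C1=S, others downsized to S] -> [S,S,I,I]
Op 7: C2 read [C2 read from I: others=['C0=S', 'C1=S'] -> C2=S, others downsized to S] -> [S,S,S,I]
Op 8: C0 read [C0 read: already in S, no change] -> [S,S,S,I]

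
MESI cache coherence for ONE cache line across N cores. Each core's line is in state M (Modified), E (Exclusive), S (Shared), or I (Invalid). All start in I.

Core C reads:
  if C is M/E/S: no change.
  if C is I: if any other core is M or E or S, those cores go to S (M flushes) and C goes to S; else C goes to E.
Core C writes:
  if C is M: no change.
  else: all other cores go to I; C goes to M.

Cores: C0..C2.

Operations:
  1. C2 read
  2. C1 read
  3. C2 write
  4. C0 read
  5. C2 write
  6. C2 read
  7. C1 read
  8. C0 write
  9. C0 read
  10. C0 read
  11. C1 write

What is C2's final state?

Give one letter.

Answer: I

Derivation:
Op 1: C2 read [C2 read from I: no other sharers -> C2=E (exclusive)] -> [I,I,E]
Op 2: C1 read [C1 read from I: others=['C2=E'] -> C1=S, others downsized to S] -> [I,S,S]
Op 3: C2 write [C2 write: invalidate ['C1=S'] -> C2=M] -> [I,I,M]
Op 4: C0 read [C0 read from I: others=['C2=M'] -> C0=S, others downsized to S] -> [S,I,S]
Op 5: C2 write [C2 write: invalidate ['C0=S'] -> C2=M] -> [I,I,M]
Op 6: C2 read [C2 read: already in M, no change] -> [I,I,M]
Op 7: C1 read [C1 read from I: others=['C2=M'] -> C1=S, others downsized to S] -> [I,S,S]
Op 8: C0 write [C0 write: invalidate ['C1=S', 'C2=S'] -> C0=M] -> [M,I,I]
Op 9: C0 read [C0 read: already in M, no change] -> [M,I,I]
Op 10: C0 read [C0 read: already in M, no change] -> [M,I,I]
Op 11: C1 write [C1 write: invalidate ['C0=M'] -> C1=M] -> [I,M,I]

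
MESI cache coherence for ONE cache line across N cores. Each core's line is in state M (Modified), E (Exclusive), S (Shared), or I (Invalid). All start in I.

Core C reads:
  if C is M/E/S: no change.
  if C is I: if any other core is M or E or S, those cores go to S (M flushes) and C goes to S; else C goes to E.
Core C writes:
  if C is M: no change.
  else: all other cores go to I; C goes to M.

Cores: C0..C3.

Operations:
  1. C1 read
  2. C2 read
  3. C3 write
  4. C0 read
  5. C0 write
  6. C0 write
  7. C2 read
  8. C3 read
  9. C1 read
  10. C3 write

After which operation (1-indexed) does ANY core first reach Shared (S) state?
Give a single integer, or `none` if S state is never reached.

Op 1: C1 read [C1 read from I: no other sharers -> C1=E (exclusive)] -> [I,E,I,I]
Op 2: C2 read [C2 read from I: others=['C1=E'] -> C2=S, others downsized to S] -> [I,S,S,I]
  -> First S state at op 2; remaining ops need not be traced.

Answer: 2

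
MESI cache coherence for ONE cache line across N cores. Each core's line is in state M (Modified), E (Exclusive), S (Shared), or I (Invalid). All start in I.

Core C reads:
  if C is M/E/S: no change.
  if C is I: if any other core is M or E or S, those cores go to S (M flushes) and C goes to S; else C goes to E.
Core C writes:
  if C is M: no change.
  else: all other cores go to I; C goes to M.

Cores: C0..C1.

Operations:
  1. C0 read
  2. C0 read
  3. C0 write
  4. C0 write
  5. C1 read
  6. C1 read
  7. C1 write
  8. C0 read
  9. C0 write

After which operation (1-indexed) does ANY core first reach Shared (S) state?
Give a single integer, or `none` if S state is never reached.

Answer: 5

Derivation:
Op 1: C0 read [C0 read from I: no other sharers -> C0=E (exclusive)] -> [E,I]
Op 2: C0 read [C0 read: already in E, no change] -> [E,I]
Op 3: C0 write [C0 write: invalidate none -> C0=M] -> [M,I]
Op 4: C0 write [C0 write: already M (modified), no change] -> [M,I]
Op 5: C1 read [C1 read from I: others=['C0=M'] -> C1=S, others downsized to S] -> [S,S]
  -> First S state at op 5; remaining ops need not be traced.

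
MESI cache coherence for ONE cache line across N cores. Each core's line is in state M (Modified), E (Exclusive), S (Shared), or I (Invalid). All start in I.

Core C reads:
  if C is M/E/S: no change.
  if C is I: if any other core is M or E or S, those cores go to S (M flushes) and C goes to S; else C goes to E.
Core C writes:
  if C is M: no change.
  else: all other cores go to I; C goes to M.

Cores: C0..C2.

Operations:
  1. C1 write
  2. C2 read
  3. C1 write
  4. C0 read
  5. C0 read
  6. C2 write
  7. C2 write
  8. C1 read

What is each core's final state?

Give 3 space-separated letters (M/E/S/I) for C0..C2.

Op 1: C1 write [C1 write: invalidate none -> C1=M] -> [I,M,I]
Op 2: C2 read [C2 read from I: others=['C1=M'] -> C2=S, others downsized to S] -> [I,S,S]
Op 3: C1 write [C1 write: invalidate ['C2=S'] -> C1=M] -> [I,M,I]
Op 4: C0 read [C0 read from I: others=['C1=M'] -> C0=S, others downsized to S] -> [S,S,I]
Op 5: C0 read [C0 read: already in S, no change] -> [S,S,I]
Op 6: C2 write [C2 write: invalidate ['C0=S', 'C1=S'] -> C2=M] -> [I,I,M]
Op 7: C2 write [C2 write: already M (modified), no change] -> [I,I,M]
Op 8: C1 read [C1 read from I: others=['C2=M'] -> C1=S, others downsized to S] -> [I,S,S]

Answer: I S S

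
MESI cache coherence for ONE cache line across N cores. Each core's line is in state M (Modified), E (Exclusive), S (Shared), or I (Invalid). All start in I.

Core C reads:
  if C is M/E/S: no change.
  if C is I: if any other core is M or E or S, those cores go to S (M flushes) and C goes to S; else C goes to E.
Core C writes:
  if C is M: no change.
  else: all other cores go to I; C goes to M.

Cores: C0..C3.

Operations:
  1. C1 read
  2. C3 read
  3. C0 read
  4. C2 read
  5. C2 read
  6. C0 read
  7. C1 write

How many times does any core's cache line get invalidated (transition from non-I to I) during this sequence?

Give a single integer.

Op 1: C1 read [C1 read from I: no other sharers -> C1=E (exclusive)] -> [I,E,I,I] (invalidations this op: 0; running total: 0)
Op 2: C3 read [C3 read from I: others=['C1=E'] -> C3=S, others downsized to S] -> [I,S,I,S] (invalidations this op: 0; running total: 0)
Op 3: C0 read [C0 read from I: others=['C1=S', 'C3=S'] -> C0=S, others downsized to S] -> [S,S,I,S] (invalidations this op: 0; running total: 0)
Op 4: C2 read [C2 read from I: others=['C0=S', 'C1=S', 'C3=S'] -> C2=S, others downsized to S] -> [S,S,S,S] (invalidations this op: 0; running total: 0)
Op 5: C2 read [C2 read: already in S, no change] -> [S,S,S,S] (invalidations this op: 0; running total: 0)
Op 6: C0 read [C0 read: already in S, no change] -> [S,S,S,S] (invalidations this op: 0; running total: 0)
Op 7: C1 write [C1 write: invalidate ['C0=S', 'C2=S', 'C3=S'] -> C1=M] -> [I,M,I,I] (invalidations this op: 3; running total: 3)

Answer: 3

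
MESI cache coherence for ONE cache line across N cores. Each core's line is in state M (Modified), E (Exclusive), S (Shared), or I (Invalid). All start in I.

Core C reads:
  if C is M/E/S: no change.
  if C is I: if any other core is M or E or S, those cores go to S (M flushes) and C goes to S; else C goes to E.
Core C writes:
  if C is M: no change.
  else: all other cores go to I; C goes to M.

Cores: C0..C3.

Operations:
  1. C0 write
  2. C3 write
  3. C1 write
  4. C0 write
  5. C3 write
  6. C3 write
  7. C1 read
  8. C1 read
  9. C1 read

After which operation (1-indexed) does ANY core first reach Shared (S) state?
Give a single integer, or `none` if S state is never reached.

Op 1: C0 write [C0 write: invalidate none -> C0=M] -> [M,I,I,I]
Op 2: C3 write [C3 write: invalidate ['C0=M'] -> C3=M] -> [I,I,I,M]
Op 3: C1 write [C1 write: invalidate ['C3=M'] -> C1=M] -> [I,M,I,I]
Op 4: C0 write [C0 write: invalidate ['C1=M'] -> C0=M] -> [M,I,I,I]
Op 5: C3 write [C3 write: invalidate ['C0=M'] -> C3=M] -> [I,I,I,M]
Op 6: C3 write [C3 write: already M (modified), no change] -> [I,I,I,M]
Op 7: C1 read [C1 read from I: others=['C3=M'] -> C1=S, others downsized to S] -> [I,S,I,S]
  -> First S state at op 7; remaining ops need not be traced.

Answer: 7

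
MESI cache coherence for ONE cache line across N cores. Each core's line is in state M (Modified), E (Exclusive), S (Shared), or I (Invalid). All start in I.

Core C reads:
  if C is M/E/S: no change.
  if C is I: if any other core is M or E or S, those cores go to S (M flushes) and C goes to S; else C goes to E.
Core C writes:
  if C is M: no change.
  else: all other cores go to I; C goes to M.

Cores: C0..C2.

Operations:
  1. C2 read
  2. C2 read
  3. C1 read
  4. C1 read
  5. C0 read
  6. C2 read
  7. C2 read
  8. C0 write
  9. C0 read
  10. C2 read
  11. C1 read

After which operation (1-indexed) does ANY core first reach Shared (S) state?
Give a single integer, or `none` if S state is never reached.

Answer: 3

Derivation:
Op 1: C2 read [C2 read from I: no other sharers -> C2=E (exclusive)] -> [I,I,E]
Op 2: C2 read [C2 read: already in E, no change] -> [I,I,E]
Op 3: C1 read [C1 read from I: others=['C2=E'] -> C1=S, others downsized to S] -> [I,S,S]
  -> First S state at op 3; remaining ops need not be traced.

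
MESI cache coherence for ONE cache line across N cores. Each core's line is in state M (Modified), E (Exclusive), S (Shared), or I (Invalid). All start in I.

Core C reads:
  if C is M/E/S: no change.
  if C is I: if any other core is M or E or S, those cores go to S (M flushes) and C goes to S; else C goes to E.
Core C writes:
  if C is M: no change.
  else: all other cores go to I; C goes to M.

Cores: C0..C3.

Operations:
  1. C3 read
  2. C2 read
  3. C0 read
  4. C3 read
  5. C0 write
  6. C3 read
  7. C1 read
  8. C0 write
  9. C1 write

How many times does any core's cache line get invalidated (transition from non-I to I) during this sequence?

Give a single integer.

Op 1: C3 read [C3 read from I: no other sharers -> C3=E (exclusive)] -> [I,I,I,E] (invalidations this op: 0; running total: 0)
Op 2: C2 read [C2 read from I: others=['C3=E'] -> C2=S, others downsized to S] -> [I,I,S,S] (invalidations this op: 0; running total: 0)
Op 3: C0 read [C0 read from I: others=['C2=S', 'C3=S'] -> C0=S, others downsized to S] -> [S,I,S,S] (invalidations this op: 0; running total: 0)
Op 4: C3 read [C3 read: already in S, no change] -> [S,I,S,S] (invalidations this op: 0; running total: 0)
Op 5: C0 write [C0 write: invalidate ['C2=S', 'C3=S'] -> C0=M] -> [M,I,I,I] (invalidations this op: 2; running total: 2)
Op 6: C3 read [C3 read from I: others=['C0=M'] -> C3=S, others downsized to S] -> [S,I,I,S] (invalidations this op: 0; running total: 2)
Op 7: C1 read [C1 read from I: others=['C0=S', 'C3=S'] -> C1=S, others downsized to S] -> [S,S,I,S] (invalidations this op: 0; running total: 2)
Op 8: C0 write [C0 write: invalidate ['C1=S', 'C3=S'] -> C0=M] -> [M,I,I,I] (invalidations this op: 2; running total: 4)
Op 9: C1 write [C1 write: invalidate ['C0=M'] -> C1=M] -> [I,M,I,I] (invalidations this op: 1; running total: 5)

Answer: 5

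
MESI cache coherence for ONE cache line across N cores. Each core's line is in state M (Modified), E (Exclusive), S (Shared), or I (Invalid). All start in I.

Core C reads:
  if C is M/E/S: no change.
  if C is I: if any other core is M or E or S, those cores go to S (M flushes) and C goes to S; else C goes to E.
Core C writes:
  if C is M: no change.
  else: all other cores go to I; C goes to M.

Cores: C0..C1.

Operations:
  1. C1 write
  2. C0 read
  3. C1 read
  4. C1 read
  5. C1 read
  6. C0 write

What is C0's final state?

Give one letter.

Op 1: C1 write [C1 write: invalidate none -> C1=M] -> [I,M]
Op 2: C0 read [C0 read from I: others=['C1=M'] -> C0=S, others downsized to S] -> [S,S]
Op 3: C1 read [C1 read: already in S, no change] -> [S,S]
Op 4: C1 read [C1 read: already in S, no change] -> [S,S]
Op 5: C1 read [C1 read: already in S, no change] -> [S,S]
Op 6: C0 write [C0 write: invalidate ['C1=S'] -> C0=M] -> [M,I]

Answer: M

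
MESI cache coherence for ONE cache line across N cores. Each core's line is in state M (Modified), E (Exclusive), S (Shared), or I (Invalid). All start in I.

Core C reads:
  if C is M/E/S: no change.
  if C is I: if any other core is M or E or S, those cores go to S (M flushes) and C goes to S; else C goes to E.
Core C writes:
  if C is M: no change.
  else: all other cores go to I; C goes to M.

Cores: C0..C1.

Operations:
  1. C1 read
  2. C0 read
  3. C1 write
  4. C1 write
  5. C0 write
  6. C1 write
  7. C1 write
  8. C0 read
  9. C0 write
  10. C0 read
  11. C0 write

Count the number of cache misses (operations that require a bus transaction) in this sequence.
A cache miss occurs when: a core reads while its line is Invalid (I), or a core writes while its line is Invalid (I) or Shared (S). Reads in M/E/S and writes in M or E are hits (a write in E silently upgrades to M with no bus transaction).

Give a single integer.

Op 1: C1 read [C1 read from I: no other sharers -> C1=E (exclusive)] -> [I,E] [MISS #1: read from I]
Op 2: C0 read [C0 read from I: others=['C1=E'] -> C0=S, others downsized to S] -> [S,S] [MISS #2: read from I]
Op 3: C1 write [C1 write: invalidate ['C0=S'] -> C1=M] -> [I,M] [MISS #3: write from S]
Op 4: C1 write [C1 write: already M (modified), no change] -> [I,M] [hit: write from M]
Op 5: C0 write [C0 write: invalidate ['C1=M'] -> C0=M] -> [M,I] [MISS #4: write from I]
Op 6: C1 write [C1 write: invalidate ['C0=M'] -> C1=M] -> [I,M] [MISS #5: write from I]
Op 7: C1 write [C1 write: already M (modified), no change] -> [I,M] [hit: write from M]
Op 8: C0 read [C0 read from I: others=['C1=M'] -> C0=S, others downsized to S] -> [S,S] [MISS #6: read from I]
Op 9: C0 write [C0 write: invalidate ['C1=S'] -> C0=M] -> [M,I] [MISS #7: write from S]
Op 10: C0 read [C0 read: already in M, no change] -> [M,I] [hit: read from M]
Op 11: C0 write [C0 write: already M (modified), no change] -> [M,I] [hit: write from M]

Answer: 7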